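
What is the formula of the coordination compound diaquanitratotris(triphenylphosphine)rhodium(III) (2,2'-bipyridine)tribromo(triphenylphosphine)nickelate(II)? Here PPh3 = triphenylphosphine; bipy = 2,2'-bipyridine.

[Rh(H2O)2(NO3)(PPh3)3][Ni(bipy)Br3(PPh3)]2

Cation [Rh…]: ligand charges -1, Rh(III) ⇒ ion charge 2+.
Anion [Ni…]: ligand charges -3, Ni(II) ⇒ ion charge 1−.
One 2+ cation requires 2 of the 1− anion.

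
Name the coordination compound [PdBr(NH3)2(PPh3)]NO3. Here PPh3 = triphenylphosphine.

The 1 nitrate counter-ion carries a total charge of -1, so each complex ion is 1+.
Ligand charges: 1×triphenylphosphine (neutral), 1×bromo (-1 each), 2×ammine (neutral); total -1. So Pd + (-1) = 1+, giving Pd = +2.
Ligands are named alphabetically: ammine before bromo before triphenylphosphine.

diamminebromo(triphenylphosphine)palladium(II) nitrate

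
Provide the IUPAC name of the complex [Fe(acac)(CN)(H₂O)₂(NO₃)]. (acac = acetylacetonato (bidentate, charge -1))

There is no counter-ion, so the complex is neutral overall.
Ligand charges: 1×nitrato (-1 each), 2×aqua (neutral), 1×cyano (-1 each), 1×acetylacetonato (-1 each); total -3. So Fe + (-3) = 0, giving Fe = +3.
Ligands are named alphabetically: acetylacetonato before aqua before cyano before nitrato.

(acetylacetonato)diaquacyanonitratoiron(III)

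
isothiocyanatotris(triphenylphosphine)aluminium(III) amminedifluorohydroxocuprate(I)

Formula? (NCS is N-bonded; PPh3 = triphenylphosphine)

[Al(NCS)(PPh3)3][CuF2(NH3)(OH)]

Cation [Al…]: ligand charges -1, Al(III) ⇒ ion charge 2+.
Anion [Cu…]: ligand charges -3, Cu(I) ⇒ ion charge 2−.
One 2+ cation balances one 2− anion.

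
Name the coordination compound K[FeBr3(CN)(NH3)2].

The 1 potassium counter-ion carries a total charge of +1, so each complex ion is 1−.
Ligand charges: 1×cyano (-1 each), 3×bromo (-1 each), 2×ammine (neutral); total -4. So Fe + (-4) = 1−, giving Fe = +3.
The complex ion is anionic, so iron takes the -ate form ferrate(III).

potassium diamminetribromocyanoferrate(III)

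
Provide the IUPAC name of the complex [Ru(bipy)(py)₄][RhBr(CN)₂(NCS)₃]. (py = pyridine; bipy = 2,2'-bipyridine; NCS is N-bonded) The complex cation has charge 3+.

Both ions are complex: the cation is named first with the plain metal name, the anion second with the -ate form; each ion's ligands are alphabetised independently.
The complex cation is given as 3+; its ligand charges sum to 0, so Ru = +3.
A 1:1 salt means the anion carries the equal and opposite charge, 3−.
Anion: ligand charges sum to -6; for the ion to be 3−, Rh = +3.

(2,2'-bipyridine)tetrakis(pyridine)ruthenium(III) bromodicyanotriisothiocyanatorhodate(III)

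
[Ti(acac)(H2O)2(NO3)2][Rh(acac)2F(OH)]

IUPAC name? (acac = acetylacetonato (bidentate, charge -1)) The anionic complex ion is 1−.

Both ions are complex: the cation is named first with the plain metal name, the anion second with the -ate form; each ion's ligands are alphabetised independently.
The complex anion is given as 1−; its ligand charges sum to -4, so Rh = +3.
A 1:1 salt means the cation carries the equal and opposite charge, 1+.
Cation: ligand charges sum to -3; for the ion to be 1+, Ti = +4.

(acetylacetonato)diaquadinitratotitanium(IV) bis(acetylacetonato)fluorohydroxorhodate(III)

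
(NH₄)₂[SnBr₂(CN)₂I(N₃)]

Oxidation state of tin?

+4

2 ammonium outside the brackets (+1 each) → the complex ion is 2−.
Ligand charges: 2×Br = -2; 2×CN = -2; 1×I = -1; 1×N3 = -1; sum -6.
Sn + (-6) = 2− ⇒ Sn is +4.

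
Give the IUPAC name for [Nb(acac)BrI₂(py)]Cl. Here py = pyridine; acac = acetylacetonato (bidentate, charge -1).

(acetylacetonato)bromodiiodo(pyridine)niobium(V) chloride

The 1 chloride counter-ion carries a total charge of -1, so each complex ion is 1+.
Ligand charges: 1×pyridine (neutral), 1×bromo (-1 each), 1×acetylacetonato (-1 each), 2×iodo (-1 each); total -4. So Nb + (-4) = 1+, giving Nb = +5.
Ligands are named alphabetically: acetylacetonato before bromo before iodo before pyridine.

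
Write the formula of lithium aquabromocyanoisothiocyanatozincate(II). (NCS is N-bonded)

Li[ZnBr(CN)(H2O)(NCS)]

Ligands: 1 cyano (CN, -1), 1 aqua (H2O, neutral), 1 isothiocyanato (NCS, -1), 1 bromo (Br, -1). Ligand charge sum = -3.
With Zn in oxidation state +2, the complex ion is [Zn...]^1−.
Charge balance with lithium (+1) requires 1 complex ion per 1 lithium.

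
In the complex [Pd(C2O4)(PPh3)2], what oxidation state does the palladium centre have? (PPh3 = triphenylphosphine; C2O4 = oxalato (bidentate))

+2

No counter-ion: the bracketed complex is neutral.
Ligand charges: 2×PPh3 neutral; 1×C2O4 = -2; sum -2.
Pd + (-2) = 0 ⇒ Pd is +2.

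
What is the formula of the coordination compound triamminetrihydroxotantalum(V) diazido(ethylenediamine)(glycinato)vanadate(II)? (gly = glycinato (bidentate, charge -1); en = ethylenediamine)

[Ta(NH3)3(OH)3][V(en)(gly)(N3)2]2

Cation [Ta…]: ligand charges -3, Ta(V) ⇒ ion charge 2+.
Anion [V…]: ligand charges -3, V(II) ⇒ ion charge 1−.
One 2+ cation requires 2 of the 1− anion.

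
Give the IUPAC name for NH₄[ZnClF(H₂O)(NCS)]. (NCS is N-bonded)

ammonium aquachlorofluoroisothiocyanatozincate(II)

The 1 ammonium counter-ion carries a total charge of +1, so each complex ion is 1−.
Ligand charges: 1×aqua (neutral), 1×isothiocyanato (-1 each), 1×fluoro (-1 each), 1×chloro (-1 each); total -3. So Zn + (-3) = 1−, giving Zn = +2.
Ligands are named alphabetically: aqua before chloro before fluoro before isothiocyanato.
The complex ion is anionic, so zinc takes the -ate form zincate(II).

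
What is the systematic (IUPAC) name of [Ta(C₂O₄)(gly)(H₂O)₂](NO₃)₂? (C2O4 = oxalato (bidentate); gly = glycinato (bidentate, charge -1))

diaqua(glycinato)oxalatotantalum(V) nitrate

The 2 nitrate counter-ions carry a total charge of -2, so each complex ion is 2+.
Ligand charges: 2×aqua (neutral), 1×oxalato (-2 each), 1×glycinato (-1 each); total -3. So Ta + (-3) = 2+, giving Ta = +5.
Ligands are named alphabetically: aqua before glycinato before oxalato.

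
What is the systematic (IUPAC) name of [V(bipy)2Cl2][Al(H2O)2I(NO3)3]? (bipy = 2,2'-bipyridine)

bis(2,2'-bipyridine)dichlorovanadium(III) diaquaiodotrinitratoaluminate(III)

Aluminium is always +3 in its complexes; the anion's ligand charges sum to -4, so the complex anion is 1−.
A 1:1 salt means the cation carries the equal and opposite charge, 1+.
Cation: ligand charges sum to -2; for the ion to be 1+, V = +3.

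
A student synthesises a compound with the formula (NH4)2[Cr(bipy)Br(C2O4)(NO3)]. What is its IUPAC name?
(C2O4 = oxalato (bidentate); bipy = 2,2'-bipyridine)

The 2 ammonium counter-ions carry a total charge of +2, so each complex ion is 2−.
Ligand charges: 1×oxalato (-2 each), 1×2,2'-bipyridine (neutral), 1×nitrato (-1 each), 1×bromo (-1 each); total -4. So Cr + (-4) = 2−, giving Cr = +2.
The complex ion is anionic, so chromium takes the -ate form chromate(II).

ammonium (2,2'-bipyridine)bromonitratooxalatochromate(II)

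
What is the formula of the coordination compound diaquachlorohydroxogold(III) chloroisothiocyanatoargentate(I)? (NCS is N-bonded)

[AuCl(H2O)2(OH)][AgCl(NCS)]

Cation [Au…]: ligand charges -2, Au(III) ⇒ ion charge 1+.
Anion [Ag…]: ligand charges -2, Ag(I) ⇒ ion charge 1−.
One 1+ cation balances one 1− anion.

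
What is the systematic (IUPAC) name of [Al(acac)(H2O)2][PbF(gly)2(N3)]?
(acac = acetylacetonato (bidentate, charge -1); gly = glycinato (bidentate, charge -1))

(acetylacetonato)diaquaaluminium(III) azidofluorobis(glycinato)plumbate(II)

Both ions are complex: the cation is named first with the plain metal name, the anion second with the -ate form; each ion's ligands are alphabetised independently.
Aluminium is always +3 in its complexes; the cation's ligand charges sum to -1, so the complex cation is 2+.
A 1:1 salt means the anion carries the equal and opposite charge, 2−.
Anion: ligand charges sum to -4; for the ion to be 2−, Pb = +2.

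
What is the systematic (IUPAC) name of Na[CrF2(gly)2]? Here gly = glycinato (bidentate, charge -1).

sodium difluorobis(glycinato)chromate(III)

The 1 sodium counter-ion carries a total charge of +1, so each complex ion is 1−.
Ligand charges: 2×glycinato (-1 each), 2×fluoro (-1 each); total -4. So Cr + (-4) = 1−, giving Cr = +3.
Ligands are named alphabetically: fluoro before glycinato.
The complex ion is anionic, so chromium takes the -ate form chromate(III).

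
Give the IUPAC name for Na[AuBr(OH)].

sodium bromohydroxoaurate(I)

The 1 sodium counter-ion carries a total charge of +1, so each complex ion is 1−.
Ligand charges: 1×bromo (-1 each), 1×hydroxo (-1 each); total -2. So Au + (-2) = 1−, giving Au = +1.
The complex ion is anionic, so gold takes the -ate form aurate(I).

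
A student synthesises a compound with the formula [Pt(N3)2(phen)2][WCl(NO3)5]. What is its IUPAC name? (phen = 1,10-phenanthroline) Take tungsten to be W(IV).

diazidobis(1,10-phenanthroline)platinum(IV) chloropentanitratotungstate(IV)

W is given as +4; the anion's ligand charges sum to -6, so the complex anion is 2−.
A 1:1 salt means the cation carries the equal and opposite charge, 2+.
Cation: ligand charges sum to -2; for the ion to be 2+, Pt = +4.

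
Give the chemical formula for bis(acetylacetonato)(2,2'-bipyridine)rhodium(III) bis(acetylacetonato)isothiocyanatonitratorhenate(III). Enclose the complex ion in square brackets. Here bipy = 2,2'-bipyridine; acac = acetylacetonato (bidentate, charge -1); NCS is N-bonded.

[Rh(acac)2(bipy)][Re(acac)2(NCS)(NO3)]

Cation [Rh…]: ligand charges -2, Rh(III) ⇒ ion charge 1+.
Anion [Re…]: ligand charges -4, Re(III) ⇒ ion charge 1−.
One 1+ cation balances one 1− anion.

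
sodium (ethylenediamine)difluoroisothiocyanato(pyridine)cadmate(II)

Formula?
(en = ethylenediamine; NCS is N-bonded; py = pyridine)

Ligands: 1 ethylenediamine (en, neutral), 1 isothiocyanato (NCS, -1), 2 fluoro (F, -1), 1 pyridine (py, neutral). Ligand charge sum = -3.
With Cd in oxidation state +2, the complex ion is [Cd...]^1−.
Charge balance with sodium (+1) requires 1 complex ion per 1 sodium.

Na[Cd(en)F2(NCS)(py)]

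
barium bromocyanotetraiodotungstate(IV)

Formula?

Ligands: 1 cyano (CN, -1), 4 iodo (I, -1), 1 bromo (Br, -1). Ligand charge sum = -6.
With W in oxidation state +4, the complex ion is [W...]^2−.
Charge balance with barium (+2) requires 1 complex ion per 1 barium.

Ba[WBr(CN)I4]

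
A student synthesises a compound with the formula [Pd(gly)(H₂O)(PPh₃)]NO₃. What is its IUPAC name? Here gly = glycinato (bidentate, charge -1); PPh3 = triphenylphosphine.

The 1 nitrate counter-ion carries a total charge of -1, so each complex ion is 1+.
Ligand charges: 1×glycinato (-1 each), 1×aqua (neutral), 1×triphenylphosphine (neutral); total -1. So Pd + (-1) = 1+, giving Pd = +2.
Ligands are named alphabetically: aqua before glycinato before triphenylphosphine.

aqua(glycinato)(triphenylphosphine)palladium(II) nitrate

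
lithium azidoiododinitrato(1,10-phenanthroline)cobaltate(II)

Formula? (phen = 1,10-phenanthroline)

Ligands: 1 azido (N3, -1), 1 iodo (I, -1), 2 nitrato (NO3, -1), 1 1,10-phenanthroline (phen, neutral). Ligand charge sum = -4.
With Co in oxidation state +2, the complex ion is [Co...]^2−.
Charge balance with lithium (+1) requires 1 complex ion per 2 lithium.

Li2[CoI(N3)(NO3)2(phen)]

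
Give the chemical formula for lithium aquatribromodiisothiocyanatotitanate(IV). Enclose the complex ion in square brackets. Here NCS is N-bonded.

Li[TiBr3(H2O)(NCS)2]

Ligands: 2 isothiocyanato (NCS, -1), 1 aqua (H2O, neutral), 3 bromo (Br, -1). Ligand charge sum = -5.
With Ti in oxidation state +4, the complex ion is [Ti...]^1−.
Charge balance with lithium (+1) requires 1 complex ion per 1 lithium.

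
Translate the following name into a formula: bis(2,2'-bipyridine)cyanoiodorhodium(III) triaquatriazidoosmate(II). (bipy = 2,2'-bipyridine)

[Rh(bipy)2(CN)I][Os(H2O)3(N3)3]

Cation [Rh…]: ligand charges -2, Rh(III) ⇒ ion charge 1+.
Anion [Os…]: ligand charges -3, Os(II) ⇒ ion charge 1−.
One 1+ cation balances one 1− anion.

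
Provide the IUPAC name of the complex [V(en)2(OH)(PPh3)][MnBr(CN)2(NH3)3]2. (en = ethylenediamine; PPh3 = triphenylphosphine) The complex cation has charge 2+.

The complex cation is given as 2+; its ligand charges sum to -1, so V = +3.
With 2 anions per cation, each anion must be 2/2 = 1−.
Anion: ligand charges sum to -3; for the ion to be 1−, Mn = +2.

bis(ethylenediamine)hydroxo(triphenylphosphine)vanadium(III) triamminebromodicyanomanganate(II)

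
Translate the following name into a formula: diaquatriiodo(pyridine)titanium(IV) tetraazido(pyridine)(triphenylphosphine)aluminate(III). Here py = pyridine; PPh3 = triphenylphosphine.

[Ti(H2O)2I3(py)][Al(N3)4(PPh3)(py)]

Cation [Ti…]: ligand charges -3, Ti(IV) ⇒ ion charge 1+.
Anion [Al…]: ligand charges -4, Al(III) ⇒ ion charge 1−.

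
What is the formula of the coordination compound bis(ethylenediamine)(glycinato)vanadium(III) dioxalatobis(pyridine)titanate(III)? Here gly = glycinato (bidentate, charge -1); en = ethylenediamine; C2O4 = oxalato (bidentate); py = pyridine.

Cation [V…]: ligand charges -1, V(III) ⇒ ion charge 2+.
Anion [Ti…]: ligand charges -4, Ti(III) ⇒ ion charge 1−.
One 2+ cation requires 2 of the 1− anion.

[V(en)2(gly)][Ti(C2O4)2(py)2]2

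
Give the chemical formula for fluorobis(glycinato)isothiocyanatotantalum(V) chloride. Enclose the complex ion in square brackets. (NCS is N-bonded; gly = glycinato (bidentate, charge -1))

[TaF(gly)2(NCS)]Cl

Ligands: 1 fluoro (F, -1), 1 isothiocyanato (NCS, -1), 2 glycinato (gly, -1). Ligand charge sum = -4.
With Ta in oxidation state +5, the complex ion is [Ta...]^1+.
Charge balance with chloride (-1) requires 1 complex ion per 1 chloride.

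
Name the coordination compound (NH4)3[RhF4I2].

The 3 ammonium counter-ions carry a total charge of +3, so each complex ion is 3−.
Ligand charges: 2×iodo (-1 each), 4×fluoro (-1 each); total -6. So Rh + (-6) = 3−, giving Rh = +3.
Ligands are named alphabetically: fluoro before iodo.
The complex ion is anionic, so rhodium takes the -ate form rhodate(III).

ammonium tetrafluorodiiodorhodate(III)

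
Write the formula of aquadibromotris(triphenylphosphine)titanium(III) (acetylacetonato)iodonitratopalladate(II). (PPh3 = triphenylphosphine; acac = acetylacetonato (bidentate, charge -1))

[TiBr2(H2O)(PPh3)3][Pd(acac)I(NO3)]

Cation [Ti…]: ligand charges -2, Ti(III) ⇒ ion charge 1+.
Anion [Pd…]: ligand charges -3, Pd(II) ⇒ ion charge 1−.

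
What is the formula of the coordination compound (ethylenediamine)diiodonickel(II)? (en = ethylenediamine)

[Ni(en)I2]

Ligands: 1 ethylenediamine (en, neutral), 2 iodo (I, -1). Ligand charge sum = -2.
With Ni in oxidation state +2, the complex ion is [Ni...].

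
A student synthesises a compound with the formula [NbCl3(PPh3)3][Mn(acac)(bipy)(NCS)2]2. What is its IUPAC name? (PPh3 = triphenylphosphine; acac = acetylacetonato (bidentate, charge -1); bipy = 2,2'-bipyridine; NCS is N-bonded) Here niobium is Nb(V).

Both ions are complex: the cation is named first with the plain metal name, the anion second with the -ate form; each ion's ligands are alphabetised independently.
Nb is given as +5; the cation's ligand charges sum to -3, so the complex cation is 2+.
With 2 anions per cation, each anion must be 2/2 = 1−.
Anion: ligand charges sum to -3; for the ion to be 1−, Mn = +2.

trichlorotris(triphenylphosphine)niobium(V) (acetylacetonato)(2,2'-bipyridine)diisothiocyanatomanganate(II)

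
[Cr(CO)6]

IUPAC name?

hexacarbonylchromium(0)

There is no counter-ion, so the complex is neutral overall.
Ligand charges: 6×carbonyl (neutral); total 0. So Cr + (0) = 0, giving Cr = 0.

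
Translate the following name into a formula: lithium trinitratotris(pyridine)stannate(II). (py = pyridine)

Ligands: 3 pyridine (py, neutral), 3 nitrato (NO3, -1). Ligand charge sum = -3.
Charge balance with lithium (+1) requires 1 complex ion per 1 lithium.

Li[Sn(NO3)3(py)3]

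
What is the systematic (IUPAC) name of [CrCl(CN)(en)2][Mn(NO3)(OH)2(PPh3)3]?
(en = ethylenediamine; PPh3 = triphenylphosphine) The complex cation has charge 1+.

chlorocyanobis(ethylenediamine)chromium(III) dihydroxonitratotris(triphenylphosphine)manganate(II)

Both ions are complex: the cation is named first with the plain metal name, the anion second with the -ate form; each ion's ligands are alphabetised independently.
The complex cation is given as 1+; its ligand charges sum to -2, so Cr = +3.
A 1:1 salt means the anion carries the equal and opposite charge, 1−.
Anion: ligand charges sum to -3; for the ion to be 1−, Mn = +2.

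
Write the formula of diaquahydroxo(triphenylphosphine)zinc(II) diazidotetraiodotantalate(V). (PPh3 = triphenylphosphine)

Cation [Zn…]: ligand charges -1, Zn(II) ⇒ ion charge 1+.
Anion [Ta…]: ligand charges -6, Ta(V) ⇒ ion charge 1−.
One 1+ cation balances one 1− anion.

[Zn(H2O)2(OH)(PPh3)][TaI4(N3)2]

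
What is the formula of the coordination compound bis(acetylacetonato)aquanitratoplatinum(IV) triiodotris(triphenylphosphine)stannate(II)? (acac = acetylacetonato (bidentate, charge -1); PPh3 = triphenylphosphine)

[Pt(acac)2(H2O)(NO3)][SnI3(PPh3)3]

Cation [Pt…]: ligand charges -3, Pt(IV) ⇒ ion charge 1+.
Anion [Sn…]: ligand charges -3, Sn(II) ⇒ ion charge 1−.
One 1+ cation balances one 1− anion.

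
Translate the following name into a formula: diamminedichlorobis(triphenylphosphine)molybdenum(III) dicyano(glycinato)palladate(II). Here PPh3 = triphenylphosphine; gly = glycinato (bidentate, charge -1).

Cation [Mo…]: ligand charges -2, Mo(III) ⇒ ion charge 1+.
Anion [Pd…]: ligand charges -3, Pd(II) ⇒ ion charge 1−.

[MoCl2(NH3)2(PPh3)2][Pd(CN)2(gly)]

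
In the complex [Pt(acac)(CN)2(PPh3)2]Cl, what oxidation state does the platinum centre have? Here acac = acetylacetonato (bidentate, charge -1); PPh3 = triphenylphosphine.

+4

1 chloride outside the brackets (-1 each) → the complex ion is 1+.
Ligand charges: 2×CN = -2; 1×acac = -1; 2×PPh3 neutral; sum -3.
Pt + (-3) = 1+ ⇒ Pt is +4.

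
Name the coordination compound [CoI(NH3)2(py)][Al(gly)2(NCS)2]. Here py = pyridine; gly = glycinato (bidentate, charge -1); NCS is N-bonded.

diammineiodo(pyridine)cobalt(II) bis(glycinato)diisothiocyanatoaluminate(III)

Aluminium is always +3 in its complexes; the anion's ligand charges sum to -4, so the complex anion is 1−.
A 1:1 salt means the cation carries the equal and opposite charge, 1+.
Cation: ligand charges sum to -1; for the ion to be 1+, Co = +2.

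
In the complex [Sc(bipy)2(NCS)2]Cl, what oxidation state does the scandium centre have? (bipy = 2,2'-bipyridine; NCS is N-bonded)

+3

1 chloride outside the brackets (-1 each) → the complex ion is 1+.
Ligand charges: 2×bipy neutral; 2×NCS = -2; sum -2.
Sc + (-2) = 1+ ⇒ Sc is +3.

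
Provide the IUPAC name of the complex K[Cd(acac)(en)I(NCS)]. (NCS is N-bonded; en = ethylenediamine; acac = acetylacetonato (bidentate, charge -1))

The 1 potassium counter-ion carries a total charge of +1, so each complex ion is 1−.
Ligand charges: 1×isothiocyanato (-1 each), 1×ethylenediamine (neutral), 1×acetylacetonato (-1 each), 1×iodo (-1 each); total -3. So Cd + (-3) = 1−, giving Cd = +2.
Ligands are named alphabetically: acetylacetonato before ethylenediamine before iodo before isothiocyanato.
The complex ion is anionic, so cadmium takes the -ate form cadmate(II).

potassium (acetylacetonato)(ethylenediamine)iodoisothiocyanatocadmate(II)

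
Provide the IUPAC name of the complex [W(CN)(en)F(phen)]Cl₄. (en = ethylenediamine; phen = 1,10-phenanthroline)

cyano(ethylenediamine)fluoro(1,10-phenanthroline)tungsten(VI) chloride

The 4 chloride counter-ions carry a total charge of -4, so each complex ion is 4+.
Ligand charges: 1×ethylenediamine (neutral), 1×1,10-phenanthroline (neutral), 1×cyano (-1 each), 1×fluoro (-1 each); total -2. So W + (-2) = 4+, giving W = +6.
Ligands are named alphabetically: cyano before ethylenediamine before fluoro before phenanthroline.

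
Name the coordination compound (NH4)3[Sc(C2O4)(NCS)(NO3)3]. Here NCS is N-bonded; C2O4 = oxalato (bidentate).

The 3 ammonium counter-ions carry a total charge of +3, so each complex ion is 3−.
Ligand charges: 3×nitrato (-1 each), 1×isothiocyanato (-1 each), 1×oxalato (-2 each); total -6. So Sc + (-6) = 3−, giving Sc = +3.
The complex ion is anionic, so scandium takes the -ate form scandate(III).

ammonium isothiocyanatotrinitratooxalatoscandate(III)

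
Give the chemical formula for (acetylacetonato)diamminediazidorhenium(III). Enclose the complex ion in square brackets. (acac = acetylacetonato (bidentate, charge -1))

[Re(acac)(N3)2(NH3)2]

Ligands: 2 azido (N3, -1), 1 acetylacetonato (acac, -1), 2 ammine (NH3, neutral). Ligand charge sum = -3.
With Re in oxidation state +3, the complex ion is [Re...].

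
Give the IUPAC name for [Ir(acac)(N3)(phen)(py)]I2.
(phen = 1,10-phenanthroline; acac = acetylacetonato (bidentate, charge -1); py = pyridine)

The 2 iodide counter-ions carry a total charge of -2, so each complex ion is 2+.
Ligand charges: 1×1,10-phenanthroline (neutral), 1×azido (-1 each), 1×acetylacetonato (-1 each), 1×pyridine (neutral); total -2. So Ir + (-2) = 2+, giving Ir = +4.
Ligands are named alphabetically: acetylacetonato before azido before phenanthroline before pyridine.

(acetylacetonato)azido(1,10-phenanthroline)(pyridine)iridium(IV) iodide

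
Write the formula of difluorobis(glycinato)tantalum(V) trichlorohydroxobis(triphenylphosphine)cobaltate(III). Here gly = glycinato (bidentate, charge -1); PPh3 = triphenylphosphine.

Cation [Ta…]: ligand charges -4, Ta(V) ⇒ ion charge 1+.
Anion [Co…]: ligand charges -4, Co(III) ⇒ ion charge 1−.
One 1+ cation balances one 1− anion.

[TaF2(gly)2][CoCl3(OH)(PPh3)2]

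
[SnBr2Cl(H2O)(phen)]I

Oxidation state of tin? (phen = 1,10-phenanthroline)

1 iodide outside the brackets (-1 each) → the complex ion is 1+.
Ligand charges: 1×Cl = -1; 1×H2O neutral; 2×Br = -2; 1×phen neutral; sum -3.
Sn + (-3) = 1+ ⇒ Sn is +4.

+4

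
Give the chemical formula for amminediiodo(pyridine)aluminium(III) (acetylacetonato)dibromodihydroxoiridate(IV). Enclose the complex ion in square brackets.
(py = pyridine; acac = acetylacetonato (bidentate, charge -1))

[AlI2(NH3)(py)][Ir(acac)Br2(OH)2]

Cation [Al…]: ligand charges -2, Al(III) ⇒ ion charge 1+.
Anion [Ir…]: ligand charges -5, Ir(IV) ⇒ ion charge 1−.
One 1+ cation balances one 1− anion.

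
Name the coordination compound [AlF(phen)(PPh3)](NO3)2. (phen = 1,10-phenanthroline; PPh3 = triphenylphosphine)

fluoro(1,10-phenanthroline)(triphenylphosphine)aluminium(III) nitrate

The 2 nitrate counter-ions carry a total charge of -2, so each complex ion is 2+.
Ligand charges: 1×1,10-phenanthroline (neutral), 1×triphenylphosphine (neutral), 1×fluoro (-1 each); total -1. So Al + (-1) = 2+, giving Al = +3.
Ligands are named alphabetically: fluoro before phenanthroline before triphenylphosphine.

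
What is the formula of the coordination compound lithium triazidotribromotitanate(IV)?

Li2[TiBr3(N3)3]

Ligands: 3 bromo (Br, -1), 3 azido (N3, -1). Ligand charge sum = -6.
With Ti in oxidation state +4, the complex ion is [Ti...]^2−.
Charge balance with lithium (+1) requires 1 complex ion per 2 lithium.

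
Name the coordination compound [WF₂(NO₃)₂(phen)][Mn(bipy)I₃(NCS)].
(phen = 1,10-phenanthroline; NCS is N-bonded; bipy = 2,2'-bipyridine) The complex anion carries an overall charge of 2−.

The complex anion is given as 2−; its ligand charges sum to -4, so Mn = +2.
A 1:1 salt means the cation carries the equal and opposite charge, 2+.
Cation: ligand charges sum to -4; for the ion to be 2+, W = +6.

difluorodinitrato(1,10-phenanthroline)tungsten(VI) (2,2'-bipyridine)triiodoisothiocyanatomanganate(II)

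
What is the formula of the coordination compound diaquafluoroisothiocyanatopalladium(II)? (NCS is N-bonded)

Ligands: 1 isothiocyanato (NCS, -1), 2 aqua (H2O, neutral), 1 fluoro (F, -1). Ligand charge sum = -2.
With Pd in oxidation state +2, the complex ion is [Pd...].

[PdF(H2O)2(NCS)]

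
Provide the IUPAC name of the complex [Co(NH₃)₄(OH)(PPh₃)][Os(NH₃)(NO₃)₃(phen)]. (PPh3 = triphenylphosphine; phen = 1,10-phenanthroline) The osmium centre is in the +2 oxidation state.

tetraamminehydroxo(triphenylphosphine)cobalt(II) amminetrinitrato(1,10-phenanthroline)osmate(II)

Both ions are complex: the cation is named first with the plain metal name, the anion second with the -ate form; each ion's ligands are alphabetised independently.
Os is given as +2; the anion's ligand charges sum to -3, so the complex anion is 1−.
A 1:1 salt means the cation carries the equal and opposite charge, 1+.
Cation: ligand charges sum to -1; for the ion to be 1+, Co = +2.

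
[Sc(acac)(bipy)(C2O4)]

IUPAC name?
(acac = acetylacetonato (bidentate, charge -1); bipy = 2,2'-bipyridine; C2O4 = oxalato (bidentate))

There is no counter-ion, so the complex is neutral overall.
Ligand charges: 1×acetylacetonato (-1 each), 1×2,2'-bipyridine (neutral), 1×oxalato (-2 each); total -3. So Sc + (-3) = 0, giving Sc = +3.
Ligands are named alphabetically: acetylacetonato before bipyridine before oxalato.

(acetylacetonato)(2,2'-bipyridine)oxalatoscandium(III)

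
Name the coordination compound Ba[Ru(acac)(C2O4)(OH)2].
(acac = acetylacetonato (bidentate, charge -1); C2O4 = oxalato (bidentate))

barium (acetylacetonato)dihydroxooxalatoruthenate(III)

The 1 barium counter-ion carries a total charge of +2, so each complex ion is 2−.
Ligand charges: 1×acetylacetonato (-1 each), 1×oxalato (-2 each), 2×hydroxo (-1 each); total -5. So Ru + (-5) = 2−, giving Ru = +3.
Ligands are named alphabetically: acetylacetonato before hydroxo before oxalato.
The complex ion is anionic, so ruthenium takes the -ate form ruthenate(III).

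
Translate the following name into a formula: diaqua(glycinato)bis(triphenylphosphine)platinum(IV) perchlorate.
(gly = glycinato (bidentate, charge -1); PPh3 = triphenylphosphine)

[Pt(gly)(H2O)2(PPh3)2](ClO4)3

Ligands: 1 glycinato (gly, -1), 2 triphenylphosphine (PPh3, neutral), 2 aqua (H2O, neutral). Ligand charge sum = -1.
Charge balance with perchlorate (-1) requires 1 complex ion per 3 perchlorate.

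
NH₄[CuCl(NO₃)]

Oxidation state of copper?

1 ammonium outside the brackets (+1 each) → the complex ion is 1−.
Ligand charges: 1×Cl = -1; 1×NO3 = -1; sum -2.
Cu + (-2) = 1− ⇒ Cu is +1.

+1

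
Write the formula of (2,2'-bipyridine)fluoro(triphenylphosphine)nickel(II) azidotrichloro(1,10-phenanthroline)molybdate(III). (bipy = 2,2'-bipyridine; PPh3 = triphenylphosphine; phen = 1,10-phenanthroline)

Cation [Ni…]: ligand charges -1, Ni(II) ⇒ ion charge 1+.
Anion [Mo…]: ligand charges -4, Mo(III) ⇒ ion charge 1−.
One 1+ cation balances one 1− anion.

[Ni(bipy)F(PPh3)][MoCl3(N3)(phen)]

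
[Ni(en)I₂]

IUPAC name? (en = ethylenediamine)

(ethylenediamine)diiodonickel(II)

There is no counter-ion, so the complex is neutral overall.
Ligand charges: 1×ethylenediamine (neutral), 2×iodo (-1 each); total -2. So Ni + (-2) = 0, giving Ni = +2.
Ligands are named alphabetically: ethylenediamine before iodo.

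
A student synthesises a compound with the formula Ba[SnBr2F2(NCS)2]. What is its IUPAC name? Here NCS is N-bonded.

barium dibromodifluorodiisothiocyanatostannate(IV)

The 1 barium counter-ion carries a total charge of +2, so each complex ion is 2−.
Ligand charges: 2×bromo (-1 each), 2×isothiocyanato (-1 each), 2×fluoro (-1 each); total -6. So Sn + (-6) = 2−, giving Sn = +4.
The complex ion is anionic, so tin takes the -ate form stannate(IV).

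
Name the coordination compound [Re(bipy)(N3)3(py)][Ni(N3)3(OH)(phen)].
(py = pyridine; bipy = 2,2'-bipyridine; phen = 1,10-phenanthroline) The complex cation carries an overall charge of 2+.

triazido(2,2'-bipyridine)(pyridine)rhenium(V) triazidohydroxo(1,10-phenanthroline)nickelate(II)

Both ions are complex: the cation is named first with the plain metal name, the anion second with the -ate form; each ion's ligands are alphabetised independently.
The complex cation is given as 2+; its ligand charges sum to -3, so Re = +5.
A 1:1 salt means the anion carries the equal and opposite charge, 2−.
Anion: ligand charges sum to -4; for the ion to be 2−, Ni = +2.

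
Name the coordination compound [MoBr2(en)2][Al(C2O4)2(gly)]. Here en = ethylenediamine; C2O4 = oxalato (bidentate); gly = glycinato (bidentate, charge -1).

dibromobis(ethylenediamine)molybdenum(IV) (glycinato)dioxalatoaluminate(III)

Both ions are complex: the cation is named first with the plain metal name, the anion second with the -ate form; each ion's ligands are alphabetised independently.
Aluminium is always +3 in its complexes; the anion's ligand charges sum to -5, so the complex anion is 2−.
A 1:1 salt means the cation carries the equal and opposite charge, 2+.
Cation: ligand charges sum to -2; for the ion to be 2+, Mo = +4.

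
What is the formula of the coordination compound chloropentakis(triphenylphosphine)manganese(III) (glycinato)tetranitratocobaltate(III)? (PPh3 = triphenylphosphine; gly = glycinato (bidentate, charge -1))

[MnCl(PPh3)5][Co(gly)(NO3)4]

Cation [Mn…]: ligand charges -1, Mn(III) ⇒ ion charge 2+.
Anion [Co…]: ligand charges -5, Co(III) ⇒ ion charge 2−.
One 2+ cation balances one 2− anion.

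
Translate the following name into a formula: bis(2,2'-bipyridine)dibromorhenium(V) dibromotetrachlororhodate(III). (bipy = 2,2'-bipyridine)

Cation [Re…]: ligand charges -2, Re(V) ⇒ ion charge 3+.
Anion [Rh…]: ligand charges -6, Rh(III) ⇒ ion charge 3−.
One 3+ cation balances one 3− anion.

[Re(bipy)2Br2][RhBr2Cl4]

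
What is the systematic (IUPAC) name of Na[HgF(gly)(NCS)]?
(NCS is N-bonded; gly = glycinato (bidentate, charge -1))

The 1 sodium counter-ion carries a total charge of +1, so each complex ion is 1−.
Ligand charges: 1×isothiocyanato (-1 each), 1×glycinato (-1 each), 1×fluoro (-1 each); total -3. So Hg + (-3) = 1−, giving Hg = +2.
The complex ion is anionic, so mercury takes the -ate form mercurate(II).

sodium fluoro(glycinato)isothiocyanatomercurate(II)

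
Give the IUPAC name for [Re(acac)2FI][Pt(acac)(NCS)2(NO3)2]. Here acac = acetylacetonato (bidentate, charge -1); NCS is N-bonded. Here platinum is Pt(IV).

bis(acetylacetonato)fluoroiodorhenium(V) (acetylacetonato)diisothiocyanatodinitratoplatinate(IV)

Both ions are complex: the cation is named first with the plain metal name, the anion second with the -ate form; each ion's ligands are alphabetised independently.
Pt is given as +4; the anion's ligand charges sum to -5, so the complex anion is 1−.
A 1:1 salt means the cation carries the equal and opposite charge, 1+.
Cation: ligand charges sum to -4; for the ion to be 1+, Re = +5.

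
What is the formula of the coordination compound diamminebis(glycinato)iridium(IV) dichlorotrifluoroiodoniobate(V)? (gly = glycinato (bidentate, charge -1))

[Ir(gly)2(NH3)2][NbCl2F3I]2

Cation [Ir…]: ligand charges -2, Ir(IV) ⇒ ion charge 2+.
Anion [Nb…]: ligand charges -6, Nb(V) ⇒ ion charge 1−.
One 2+ cation requires 2 of the 1− anion.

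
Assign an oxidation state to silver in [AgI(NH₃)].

No counter-ion: the bracketed complex is neutral.
Ligand charges: 1×NH3 neutral; 1×I = -1; sum -1.
Ag + (-1) = 0 ⇒ Ag is +1.

+1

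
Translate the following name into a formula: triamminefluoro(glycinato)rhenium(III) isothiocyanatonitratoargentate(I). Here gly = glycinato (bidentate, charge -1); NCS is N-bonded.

[ReF(gly)(NH3)3][Ag(NCS)(NO3)]

Cation [Re…]: ligand charges -2, Re(III) ⇒ ion charge 1+.
Anion [Ag…]: ligand charges -2, Ag(I) ⇒ ion charge 1−.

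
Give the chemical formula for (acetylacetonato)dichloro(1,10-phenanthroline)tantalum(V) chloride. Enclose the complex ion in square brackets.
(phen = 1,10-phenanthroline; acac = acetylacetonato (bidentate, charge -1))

Ligands: 1 1,10-phenanthroline (phen, neutral), 1 acetylacetonato (acac, -1), 2 chloro (Cl, -1). Ligand charge sum = -3.
With Ta in oxidation state +5, the complex ion is [Ta...]^2+.
Charge balance with chloride (-1) requires 1 complex ion per 2 chloride.

[Ta(acac)Cl2(phen)]Cl2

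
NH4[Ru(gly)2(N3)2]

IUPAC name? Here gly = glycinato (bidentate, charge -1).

ammonium diazidobis(glycinato)ruthenate(III)

The 1 ammonium counter-ion carries a total charge of +1, so each complex ion is 1−.
Ligand charges: 2×glycinato (-1 each), 2×azido (-1 each); total -4. So Ru + (-4) = 1−, giving Ru = +3.
The complex ion is anionic, so ruthenium takes the -ate form ruthenate(III).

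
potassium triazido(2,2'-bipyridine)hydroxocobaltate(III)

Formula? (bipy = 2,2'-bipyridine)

Ligands: 1 2,2'-bipyridine (bipy, neutral), 3 azido (N3, -1), 1 hydroxo (OH, -1). Ligand charge sum = -4.
Charge balance with potassium (+1) requires 1 complex ion per 1 potassium.

K[Co(bipy)(N3)3(OH)]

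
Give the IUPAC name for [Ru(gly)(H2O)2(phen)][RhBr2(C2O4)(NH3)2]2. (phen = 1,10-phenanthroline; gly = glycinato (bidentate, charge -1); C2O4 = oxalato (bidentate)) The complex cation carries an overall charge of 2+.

Both ions are complex: the cation is named first with the plain metal name, the anion second with the -ate form; each ion's ligands are alphabetised independently.
The complex cation is given as 2+; its ligand charges sum to -1, so Ru = +3.
With 2 anions per cation, each anion must be 2/2 = 1−.
Anion: ligand charges sum to -4; for the ion to be 1−, Rh = +3.

diaqua(glycinato)(1,10-phenanthroline)ruthenium(III) diamminedibromooxalatorhodate(III)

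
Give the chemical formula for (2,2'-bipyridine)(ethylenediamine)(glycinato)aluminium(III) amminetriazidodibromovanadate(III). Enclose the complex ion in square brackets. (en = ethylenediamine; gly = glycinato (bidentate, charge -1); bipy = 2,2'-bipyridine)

Cation [Al…]: ligand charges -1, Al(III) ⇒ ion charge 2+.
Anion [V…]: ligand charges -5, V(III) ⇒ ion charge 2−.
One 2+ cation balances one 2− anion.

[Al(bipy)(en)(gly)][VBr2(N3)3(NH3)]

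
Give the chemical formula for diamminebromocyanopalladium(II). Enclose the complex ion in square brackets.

Ligands: 1 bromo (Br, -1), 1 cyano (CN, -1), 2 ammine (NH3, neutral). Ligand charge sum = -2.
With Pd in oxidation state +2, the complex ion is [Pd...].

[PdBr(CN)(NH3)2]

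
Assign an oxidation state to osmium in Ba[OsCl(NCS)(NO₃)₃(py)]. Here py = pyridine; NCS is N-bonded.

1 barium outside the brackets (+2 each) → the complex ion is 2−.
Ligand charges: 3×NO3 = -3; 1×py neutral; 1×NCS = -1; 1×Cl = -1; sum -5.
Os + (-5) = 2− ⇒ Os is +3.

+3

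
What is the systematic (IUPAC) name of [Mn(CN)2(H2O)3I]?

There is no counter-ion, so the complex is neutral overall.
Ligand charges: 2×cyano (-1 each), 3×aqua (neutral), 1×iodo (-1 each); total -3. So Mn + (-3) = 0, giving Mn = +3.
Ligands are named alphabetically: aqua before cyano before iodo.

triaquadicyanoiodomanganese(III)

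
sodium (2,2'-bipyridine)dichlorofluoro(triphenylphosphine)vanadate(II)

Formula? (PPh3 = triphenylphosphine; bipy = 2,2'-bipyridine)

Na[V(bipy)Cl2F(PPh3)]

Ligands: 1 triphenylphosphine (PPh3, neutral), 2 chloro (Cl, -1), 1 2,2'-bipyridine (bipy, neutral), 1 fluoro (F, -1). Ligand charge sum = -3.
With V in oxidation state +2, the complex ion is [V...]^1−.
Charge balance with sodium (+1) requires 1 complex ion per 1 sodium.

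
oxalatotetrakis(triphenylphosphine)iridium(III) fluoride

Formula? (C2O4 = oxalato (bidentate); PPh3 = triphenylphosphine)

Ligands: 1 oxalato (C2O4, -2), 4 triphenylphosphine (PPh3, neutral). Ligand charge sum = -2.
With Ir in oxidation state +3, the complex ion is [Ir...]^1+.
Charge balance with fluoride (-1) requires 1 complex ion per 1 fluoride.

[Ir(C2O4)(PPh3)4]F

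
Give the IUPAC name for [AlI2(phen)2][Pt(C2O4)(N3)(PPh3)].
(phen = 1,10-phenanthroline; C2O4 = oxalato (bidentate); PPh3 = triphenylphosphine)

Aluminium is always +3 in its complexes; the cation's ligand charges sum to -2, so the complex cation is 1+.
A 1:1 salt means the anion carries the equal and opposite charge, 1−.
Anion: ligand charges sum to -3; for the ion to be 1−, Pt = +2.

diiodobis(1,10-phenanthroline)aluminium(III) azidooxalato(triphenylphosphine)platinate(II)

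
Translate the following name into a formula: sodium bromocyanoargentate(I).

Na[AgBr(CN)]

Ligands: 1 cyano (CN, -1), 1 bromo (Br, -1). Ligand charge sum = -2.
With Ag in oxidation state +1, the complex ion is [Ag...]^1−.
Charge balance with sodium (+1) requires 1 complex ion per 1 sodium.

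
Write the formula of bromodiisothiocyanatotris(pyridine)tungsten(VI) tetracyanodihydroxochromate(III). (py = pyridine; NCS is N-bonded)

[WBr(NCS)2(py)3][Cr(CN)4(OH)2]

Cation [W…]: ligand charges -3, W(VI) ⇒ ion charge 3+.
Anion [Cr…]: ligand charges -6, Cr(III) ⇒ ion charge 3−.
One 3+ cation balances one 3− anion.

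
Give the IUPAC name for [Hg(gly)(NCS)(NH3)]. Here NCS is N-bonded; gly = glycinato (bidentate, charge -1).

ammine(glycinato)isothiocyanatomercury(II)

There is no counter-ion, so the complex is neutral overall.
Ligand charges: 1×isothiocyanato (-1 each), 1×ammine (neutral), 1×glycinato (-1 each); total -2. So Hg + (-2) = 0, giving Hg = +2.
Ligands are named alphabetically: ammine before glycinato before isothiocyanato.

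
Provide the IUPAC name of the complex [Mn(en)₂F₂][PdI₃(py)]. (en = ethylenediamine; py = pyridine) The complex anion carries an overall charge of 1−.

Both ions are complex: the cation is named first with the plain metal name, the anion second with the -ate form; each ion's ligands are alphabetised independently.
The complex anion is given as 1−; its ligand charges sum to -3, so Pd = +2.
A 1:1 salt means the cation carries the equal and opposite charge, 1+.
Cation: ligand charges sum to -2; for the ion to be 1+, Mn = +3.

bis(ethylenediamine)difluoromanganese(III) triiodo(pyridine)palladate(II)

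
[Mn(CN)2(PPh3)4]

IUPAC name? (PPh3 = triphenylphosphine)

dicyanotetrakis(triphenylphosphine)manganese(II)

There is no counter-ion, so the complex is neutral overall.
Ligand charges: 4×triphenylphosphine (neutral), 2×cyano (-1 each); total -2. So Mn + (-2) = 0, giving Mn = +2.
Ligands are named alphabetically: cyano before triphenylphosphine.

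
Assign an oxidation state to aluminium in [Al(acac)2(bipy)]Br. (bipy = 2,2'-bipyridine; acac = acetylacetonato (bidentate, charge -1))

+3

1 bromide outside the brackets (-1 each) → the complex ion is 1+.
Ligand charges: 1×bipy neutral; 2×acac = -2; sum -2.
Al + (-2) = 1+ ⇒ Al is +3.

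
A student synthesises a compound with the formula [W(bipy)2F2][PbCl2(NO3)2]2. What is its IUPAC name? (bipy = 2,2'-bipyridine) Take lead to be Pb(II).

bis(2,2'-bipyridine)difluorotungsten(VI) dichlorodinitratoplumbate(II)

Pb is given as +2; the anion's ligand charges sum to -4, so the complex anion is 2−.
With 2 anions per cation, the cation must be 2×2 = 4+.
Cation: ligand charges sum to -2; for the ion to be 4+, W = +6.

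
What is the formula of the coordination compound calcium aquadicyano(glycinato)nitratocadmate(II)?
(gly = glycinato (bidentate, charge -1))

Ca[Cd(CN)2(gly)(H2O)(NO3)]

Ligands: 1 glycinato (gly, -1), 1 nitrato (NO3, -1), 2 cyano (CN, -1), 1 aqua (H2O, neutral). Ligand charge sum = -4.
With Cd in oxidation state +2, the complex ion is [Cd...]^2−.
Charge balance with calcium (+2) requires 1 complex ion per 1 calcium.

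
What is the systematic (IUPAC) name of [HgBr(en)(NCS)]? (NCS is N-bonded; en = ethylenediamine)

There is no counter-ion, so the complex is neutral overall.
Ligand charges: 1×isothiocyanato (-1 each), 1×ethylenediamine (neutral), 1×bromo (-1 each); total -2. So Hg + (-2) = 0, giving Hg = +2.
Ligands are named alphabetically: bromo before ethylenediamine before isothiocyanato.

bromo(ethylenediamine)isothiocyanatomercury(II)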